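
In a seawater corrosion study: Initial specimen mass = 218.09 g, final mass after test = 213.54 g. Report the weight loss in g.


Weight loss = initial − final
WL = 218.09 − 213.54 = 4.55 g

4.55 g


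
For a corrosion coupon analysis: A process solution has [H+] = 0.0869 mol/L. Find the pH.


pH = −log10[H+]
pH = −log10(0.0869) = 1.06

1.06


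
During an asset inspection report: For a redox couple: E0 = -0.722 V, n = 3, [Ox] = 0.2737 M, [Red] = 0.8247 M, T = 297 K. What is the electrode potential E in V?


Apply the Nernst equation: E = E0 + (RT/nF)*ln([Ox]/[Red])
Step 1: RT/nF = 8.314*297/(3*96485) = 0.00853071 V
Step 2: [Ox]/[Red] = 0.2737/0.8247 = 0.331878
Step 3: ln(0.331878) = -1.102988
Step 4: correction = 0.00853071 * -1.102988 = -0.0094 V
E = -0.722 + -0.0094 = -0.7314 V

-0.7314 V


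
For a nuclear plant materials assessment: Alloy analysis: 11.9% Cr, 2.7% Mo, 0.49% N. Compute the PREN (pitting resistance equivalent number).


Apply the PREN formula: PREN = Cr + 3.3*Mo + 16*N
PREN = 11.9 + 3.3*2.7 + 16*0.49
PREN = 11.9 + 8.91 + 7.84 = 28.65

28.65


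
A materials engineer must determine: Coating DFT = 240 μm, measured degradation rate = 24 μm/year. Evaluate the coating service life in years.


Service life = thickness / degradation rate
Life = 240 / 24 = 10.0 years

10.0 years


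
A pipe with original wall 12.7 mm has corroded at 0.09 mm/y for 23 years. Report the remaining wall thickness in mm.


Remaining wall = original − CR × time
t = 12.7 − 0.09*23 = 12.7 − 2.07 = 10.63 mm

10.63 mm


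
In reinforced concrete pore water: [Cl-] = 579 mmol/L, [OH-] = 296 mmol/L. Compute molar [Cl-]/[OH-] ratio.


Threshold parameter = [Cl-] / [OH-] (molar basis; both in mmol/L, so units cancel)
Ratio = 579 / 296 = 1.96

1.96


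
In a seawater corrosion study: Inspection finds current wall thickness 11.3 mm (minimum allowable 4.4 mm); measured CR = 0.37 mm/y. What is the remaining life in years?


Apply the remaining-life relation: RL = (t_current − t_min) / CR
RL = (11.3 − 4.4) / 0.37 = 6.9 / 0.37 = 18.6 years

18.6 years


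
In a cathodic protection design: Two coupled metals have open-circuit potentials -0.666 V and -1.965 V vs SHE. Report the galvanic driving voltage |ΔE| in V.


Driving voltage is the absolute potential difference.
|ΔE| = |-0.666 − (-1.965)| = 1.299 V

1.299 V


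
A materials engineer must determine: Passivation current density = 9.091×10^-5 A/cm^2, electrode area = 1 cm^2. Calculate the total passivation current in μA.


I = i_pass * A, then convert A → μA (×10^6)
I = 9.091×10^-5 * 1 * 10^6 = 90.91 μA

90.91 μA


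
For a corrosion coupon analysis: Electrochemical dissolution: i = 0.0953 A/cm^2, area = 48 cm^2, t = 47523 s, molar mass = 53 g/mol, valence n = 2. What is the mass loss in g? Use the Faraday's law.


Apply Faraday's law: m = i*A*t*M / (n*F)
Total charge passed Q = i*A*t = 0.0953*48*47523 = 217389.2112 C
m = Q*M/(n*F) = 217389.2112*53/(2*96485) = 59.70684 g

59.70684 g


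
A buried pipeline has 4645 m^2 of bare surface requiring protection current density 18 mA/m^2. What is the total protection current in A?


I = area * current density, then convert mA → A (÷1000)
I = 4645 * 18 / 1000 = 83.61 A

83.61 A


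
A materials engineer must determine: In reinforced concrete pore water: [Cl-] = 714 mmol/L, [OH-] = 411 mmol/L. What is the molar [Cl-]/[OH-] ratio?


Threshold parameter = [Cl-] / [OH-] (molar basis; both in mmol/L, so units cancel)
Ratio = 714 / 411 = 1.74

1.74


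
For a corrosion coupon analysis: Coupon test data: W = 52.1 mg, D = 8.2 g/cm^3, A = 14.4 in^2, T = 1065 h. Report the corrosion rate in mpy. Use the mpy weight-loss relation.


Apply the mpy weight-loss relation: CR = 534 * W / (D * A * T)
Numerator: 534 * 52.1 = 27821.4
Denominator: 8.2 * 14.4 * 1065 = 125755.2
CR = 27821.4 / 125755.2 = 0.22123 mpy

0.22123 mpy


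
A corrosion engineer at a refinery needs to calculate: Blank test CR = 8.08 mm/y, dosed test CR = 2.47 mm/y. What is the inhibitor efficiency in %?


Apply the inhibitor-efficiency definition: IE = (CR_blank − CR_inh)/CR_blank × 100
IE = (8.08 − 2.47) / 8.08 × 100
IE = 5.61 / 8.08 × 100 = 69.4 %

69.4 %


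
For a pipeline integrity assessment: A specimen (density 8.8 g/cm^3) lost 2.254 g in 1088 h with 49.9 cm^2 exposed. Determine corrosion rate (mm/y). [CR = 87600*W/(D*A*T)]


Apply the mm/y weight-loss relation: CR = 87600 * W / (D * A * T)
Numerator: 87600 * 2.254 = 197450.4
Denominator: 8.8 * 49.9 * 1088 = 477762.56
CR = 197450.4 / 477762.56 = 0.4133 mm/y

0.4133 mm/y


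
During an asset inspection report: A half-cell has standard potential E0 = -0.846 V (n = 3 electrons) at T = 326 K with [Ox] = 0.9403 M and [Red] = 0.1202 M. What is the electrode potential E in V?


Apply the Nernst equation: E = E0 + (RT/nF)*ln([Ox]/[Red])
Step 1: RT/nF = 8.314*326/(3*96485) = 0.00936368 V
Step 2: [Ox]/[Red] = 0.9403/0.1202 = 7.822795
Step 3: ln(7.822795) = 2.057042
Step 4: correction = 0.00936368 * 2.057042 = 0.019 V
E = -0.846 + 0.019 = -0.827 V

-0.827 V


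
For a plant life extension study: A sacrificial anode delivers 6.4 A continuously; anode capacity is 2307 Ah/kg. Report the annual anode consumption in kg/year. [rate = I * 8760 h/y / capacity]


Annual consumption = current * hours per year / capacity
Rate = 6.4 * 8760 / 2307 = 24.3 kg/year

24.3 kg/year


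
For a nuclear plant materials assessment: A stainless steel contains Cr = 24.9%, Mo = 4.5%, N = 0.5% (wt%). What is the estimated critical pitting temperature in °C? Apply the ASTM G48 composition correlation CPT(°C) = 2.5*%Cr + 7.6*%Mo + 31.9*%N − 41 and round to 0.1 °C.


Apply the ASTM G48 empirical CPT estimate: CPT(°C) = 2.5*%Cr + 7.6*%Mo + 31.9*%N − 41
2.5*24.9 = 62.25; 7.6*4.5 = 34.2; 31.9*0.5 = 15.95
CPT = 62.25 + 34.2 + 15.95 − 41 = 71.4 °C
Rounded to 0.1 °C: CPT ≈ 71.4 °C

71.4 °C


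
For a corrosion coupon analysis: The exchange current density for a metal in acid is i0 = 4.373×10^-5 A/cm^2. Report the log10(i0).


i0 = 4.373×10^-5 A/cm^2
log10(i0) = -4.359

-4.359


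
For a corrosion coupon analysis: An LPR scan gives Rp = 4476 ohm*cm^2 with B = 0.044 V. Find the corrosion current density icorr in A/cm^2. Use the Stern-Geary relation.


Apply the Stern-Geary relation: icorr = B / Rp
icorr = 0.044 / 4476 = 9.83×10^-6 A/cm^2

9.83×10^-6 A/cm^2


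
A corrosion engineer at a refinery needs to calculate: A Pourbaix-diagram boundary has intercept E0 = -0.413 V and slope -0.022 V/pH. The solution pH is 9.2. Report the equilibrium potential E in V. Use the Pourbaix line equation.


Apply the Pourbaix line equation: E = E0 + slope*pH
E = -0.413 + (-0.022)*9.2 = -0.413 + (-0.2024) = -0.6154 V
Rounded to 4 decimal places: E = -0.6154 V

-0.6154 V


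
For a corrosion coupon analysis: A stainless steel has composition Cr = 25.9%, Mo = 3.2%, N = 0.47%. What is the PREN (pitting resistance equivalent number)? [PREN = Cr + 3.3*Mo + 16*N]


Apply the PREN formula: PREN = Cr + 3.3*Mo + 16*N
PREN = 25.9 + 3.3*3.2 + 16*0.47
PREN = 25.9 + 10.56 + 7.52 = 43.98

43.98


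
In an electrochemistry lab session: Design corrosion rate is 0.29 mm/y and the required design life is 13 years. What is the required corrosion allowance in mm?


Corrosion allowance = CR × design life
CA = 0.29 * 13 = 3.77 mm

3.77 mm


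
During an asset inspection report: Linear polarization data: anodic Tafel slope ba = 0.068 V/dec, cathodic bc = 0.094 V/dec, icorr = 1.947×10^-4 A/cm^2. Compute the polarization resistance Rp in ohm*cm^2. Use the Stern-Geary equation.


Apply the Stern-Geary equation: Rp = ba*bc / (2.303*icorr*(ba+bc))
ba*bc = 0.068*0.094 = 0.006392
ba+bc = 0.162; 2.303*icorr*(ba+bc) = 2.303*1.947×10^-4*0.162 = 7.2639844×10^-5
Rp = 0.006392 / 7.2639844×10^-5 = 88.0 ohm*cm^2

88.0 ohm*cm^2


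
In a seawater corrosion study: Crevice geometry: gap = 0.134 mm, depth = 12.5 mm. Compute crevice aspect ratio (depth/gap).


Aspect ratio = depth / gap
Ratio = 12.5 / 0.134 = 93.3

93.3


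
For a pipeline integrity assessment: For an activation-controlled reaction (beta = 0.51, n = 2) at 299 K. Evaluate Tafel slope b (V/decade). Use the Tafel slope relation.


Apply the Tafel slope relation: b = 2.303*R*T/(beta*n*F)
Numerator: 2.303 * 8.314 * 299 = 5725.0
Denominator: 0.51 * 2 * 96485 = 98414.7
b = 5725.0 / 98414.7 = 0.058 V/decade

0.058 V/decade


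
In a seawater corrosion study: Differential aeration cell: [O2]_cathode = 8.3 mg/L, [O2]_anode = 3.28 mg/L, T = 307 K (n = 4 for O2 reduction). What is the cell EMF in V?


Apply the Nernst concentration-cell relation: E = (RT/nF)*ln(C_cathode/C_anode)
RT/nF = 8.314*307/(4*96485) = 0.00661346 V
ln(8.3/3.28) = 0.92841
E = 0.00661346 * 0.92841 = 0.00614 V

0.00614 V


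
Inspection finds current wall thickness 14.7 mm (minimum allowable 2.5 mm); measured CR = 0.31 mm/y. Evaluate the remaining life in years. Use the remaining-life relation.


Apply the remaining-life relation: RL = (t_current − t_min) / CR
RL = (14.7 − 2.5) / 0.31 = 12.2 / 0.31 = 39.4 years

39.4 years


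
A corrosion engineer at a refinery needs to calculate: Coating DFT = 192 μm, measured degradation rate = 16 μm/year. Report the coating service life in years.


Service life = thickness / degradation rate
Life = 192 / 16 = 12.0 years

12.0 years


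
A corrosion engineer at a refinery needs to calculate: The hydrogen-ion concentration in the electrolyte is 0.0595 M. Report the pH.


pH = −log10[H+]
pH = −log10(0.0595) = 1.23

1.23


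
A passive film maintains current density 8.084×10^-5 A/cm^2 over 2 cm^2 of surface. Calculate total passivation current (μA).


I = i_pass * A, then convert A → μA (×10^6)
I = 8.084×10^-5 * 2 * 10^6 = 161.68 μA

161.68 μA


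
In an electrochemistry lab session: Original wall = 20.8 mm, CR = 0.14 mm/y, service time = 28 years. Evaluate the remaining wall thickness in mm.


Remaining wall = original − CR × time
t = 20.8 − 0.14*28 = 20.8 − 3.92 = 16.88 mm

16.88 mm


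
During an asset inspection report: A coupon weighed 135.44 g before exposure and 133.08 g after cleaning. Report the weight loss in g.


Weight loss = initial − final
WL = 135.44 − 133.08 = 2.36 g

2.36 g


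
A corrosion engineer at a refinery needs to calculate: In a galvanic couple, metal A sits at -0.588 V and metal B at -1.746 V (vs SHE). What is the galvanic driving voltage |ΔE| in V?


Driving voltage is the absolute potential difference.
|ΔE| = |-0.588 − (-1.746)| = 1.158 V

1.158 V


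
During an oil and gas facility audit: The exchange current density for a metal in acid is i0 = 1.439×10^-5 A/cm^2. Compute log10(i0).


i0 = 1.439×10^-5 A/cm^2
log10(i0) = -4.842

-4.842


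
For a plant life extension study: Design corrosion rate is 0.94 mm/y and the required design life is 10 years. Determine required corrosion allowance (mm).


Corrosion allowance = CR × design life
CA = 0.94 * 10 = 9.4 mm

9.4 mm


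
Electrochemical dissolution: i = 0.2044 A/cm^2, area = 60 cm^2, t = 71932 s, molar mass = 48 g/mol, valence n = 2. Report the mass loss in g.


Apply Faraday's law: m = i*A*t*M / (n*F)
Total charge passed Q = i*A*t = 0.2044*60*71932 = 882174.048 C
m = Q*M/(n*F) = 882174.048*48/(2*96485) = 219.4349 g

219.4349 g


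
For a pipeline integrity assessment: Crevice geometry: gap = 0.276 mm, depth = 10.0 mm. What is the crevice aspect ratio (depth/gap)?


Aspect ratio = depth / gap
Ratio = 10.0 / 0.276 = 36.2

36.2


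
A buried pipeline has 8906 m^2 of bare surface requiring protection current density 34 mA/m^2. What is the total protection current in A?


I = area * current density, then convert mA → A (÷1000)
I = 8906 * 34 / 1000 = 302.8 A

302.8 A


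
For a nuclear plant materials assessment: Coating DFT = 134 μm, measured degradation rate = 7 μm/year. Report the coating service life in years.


Service life = thickness / degradation rate
Life = 134 / 7 = 19.1 years

19.1 years


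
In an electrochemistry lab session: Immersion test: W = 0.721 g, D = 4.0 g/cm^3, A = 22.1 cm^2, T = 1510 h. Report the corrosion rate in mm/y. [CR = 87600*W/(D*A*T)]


Apply the mm/y weight-loss relation: CR = 87600 * W / (D * A * T)
Numerator: 87600 * 0.721 = 63159.6
Denominator: 4.0 * 22.1 * 1510 = 133484.0
CR = 63159.6 / 133484.0 = 0.47316 mm/y

0.47316 mm/y


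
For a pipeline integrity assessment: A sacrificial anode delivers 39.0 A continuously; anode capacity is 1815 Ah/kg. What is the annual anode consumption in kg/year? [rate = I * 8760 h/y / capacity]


Annual consumption = current * hours per year / capacity
Rate = 39.0 * 8760 / 1815 = 188.2 kg/year

188.2 kg/year


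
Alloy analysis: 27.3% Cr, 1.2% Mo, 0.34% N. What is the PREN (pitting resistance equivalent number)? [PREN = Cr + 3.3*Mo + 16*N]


Apply the PREN formula: PREN = Cr + 3.3*Mo + 16*N
PREN = 27.3 + 3.3*1.2 + 16*0.34
PREN = 27.3 + 3.96 + 5.44 = 36.7

36.7


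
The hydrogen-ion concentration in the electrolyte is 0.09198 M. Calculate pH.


pH = −log10[H+]
pH = −log10(0.09198) = 1.04

1.04


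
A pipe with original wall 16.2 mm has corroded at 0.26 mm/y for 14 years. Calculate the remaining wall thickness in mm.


Remaining wall = original − CR × time
t = 16.2 − 0.26*14 = 16.2 − 3.64 = 12.56 mm

12.56 mm


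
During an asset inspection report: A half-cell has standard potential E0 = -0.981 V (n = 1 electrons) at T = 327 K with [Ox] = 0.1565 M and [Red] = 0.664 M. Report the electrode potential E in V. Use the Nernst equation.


Apply the Nernst equation: E = E0 + (RT/nF)*ln([Ox]/[Red])
Step 1: RT/nF = 8.314*327/(1*96485) = 0.02817721 V
Step 2: [Ox]/[Red] = 0.1565/0.664 = 0.235693
Step 3: ln(0.235693) = -1.445225
Step 4: correction = 0.02817721 * -1.445225 = -0.0407 V
E = -0.981 + -0.0407 = -1.0217 V

-1.0217 V


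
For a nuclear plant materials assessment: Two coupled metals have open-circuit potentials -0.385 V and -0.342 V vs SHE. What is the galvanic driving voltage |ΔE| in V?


Driving voltage is the absolute potential difference.
|ΔE| = |-0.385 − (-0.342)| = 0.043 V

0.043 V


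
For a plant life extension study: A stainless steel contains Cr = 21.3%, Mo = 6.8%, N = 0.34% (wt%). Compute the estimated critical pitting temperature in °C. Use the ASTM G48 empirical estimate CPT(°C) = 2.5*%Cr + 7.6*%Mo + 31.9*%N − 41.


Apply the ASTM G48 empirical CPT estimate: CPT(°C) = 2.5*%Cr + 7.6*%Mo + 31.9*%N − 41
2.5*21.3 = 53.25; 7.6*6.8 = 51.68; 31.9*0.34 = 10.846
CPT = 53.25 + 51.68 + 10.846 − 41 = 74.776 °C
Rounded to 0.1 °C: CPT ≈ 74.8 °C

74.8 °C


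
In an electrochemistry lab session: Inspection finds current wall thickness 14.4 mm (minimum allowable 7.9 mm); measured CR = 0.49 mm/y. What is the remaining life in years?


Apply the remaining-life relation: RL = (t_current − t_min) / CR
RL = (14.4 − 7.9) / 0.49 = 6.5 / 0.49 = 13.3 years

13.3 years


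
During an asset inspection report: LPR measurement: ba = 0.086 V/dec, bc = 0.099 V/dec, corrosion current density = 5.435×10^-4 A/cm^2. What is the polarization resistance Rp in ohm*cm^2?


Apply the Stern-Geary equation: Rp = ba*bc / (2.303*icorr*(ba+bc))
ba*bc = 0.086*0.099 = 0.008514
ba+bc = 0.185; 2.303*icorr*(ba+bc) = 2.303*5.435×10^-4*0.185 = 2.3156089×10^-4
Rp = 0.008514 / 2.3156089×10^-4 = 36.8 ohm*cm^2

36.8 ohm*cm^2


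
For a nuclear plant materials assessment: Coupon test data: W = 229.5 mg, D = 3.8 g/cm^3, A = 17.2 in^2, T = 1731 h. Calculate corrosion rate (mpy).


Apply the mpy weight-loss relation: CR = 534 * W / (D * A * T)
Numerator: 534 * 229.5 = 122553.0
Denominator: 3.8 * 17.2 * 1731 = 113138.16
CR = 122553.0 / 113138.16 = 1.083 mpy

1.083 mpy


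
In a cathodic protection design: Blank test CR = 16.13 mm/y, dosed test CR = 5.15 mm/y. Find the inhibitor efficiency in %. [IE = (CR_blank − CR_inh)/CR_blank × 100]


Apply the inhibitor-efficiency definition: IE = (CR_blank − CR_inh)/CR_blank × 100
IE = (16.13 − 5.15) / 16.13 × 100
IE = 10.98 / 16.13 × 100 = 68.1 %

68.1 %


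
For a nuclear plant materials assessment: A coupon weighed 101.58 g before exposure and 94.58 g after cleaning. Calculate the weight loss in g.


Weight loss = initial − final
WL = 101.58 − 94.58 = 7.0 g

7.0 g


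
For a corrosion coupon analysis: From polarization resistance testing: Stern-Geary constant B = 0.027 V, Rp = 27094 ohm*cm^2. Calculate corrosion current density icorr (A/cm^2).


Apply the Stern-Geary relation: icorr = B / Rp
icorr = 0.027 / 27094 = 9.965×10^-7 A/cm^2

9.965×10^-7 A/cm^2


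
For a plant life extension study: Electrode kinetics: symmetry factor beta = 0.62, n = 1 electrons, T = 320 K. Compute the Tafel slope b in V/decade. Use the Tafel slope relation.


Apply the Tafel slope relation: b = 2.303*R*T/(beta*n*F)
Numerator: 2.303 * 8.314 * 320 = 6127.09
Denominator: 0.62 * 1 * 96485 = 59820.7
b = 6127.09 / 59820.7 = 0.102 V/decade

0.102 V/decade


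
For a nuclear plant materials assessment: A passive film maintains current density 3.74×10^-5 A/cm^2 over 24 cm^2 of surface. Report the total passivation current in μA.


I = i_pass * A, then convert A → μA (×10^6)
I = 3.74×10^-5 * 24 * 10^6 = 897.6 μA

897.6 μA


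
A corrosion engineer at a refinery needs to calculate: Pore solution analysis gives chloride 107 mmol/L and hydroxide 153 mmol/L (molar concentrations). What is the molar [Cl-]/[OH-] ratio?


Threshold parameter = [Cl-] / [OH-] (molar basis; both in mmol/L, so units cancel)
Ratio = 107 / 153 = 0.7

0.7


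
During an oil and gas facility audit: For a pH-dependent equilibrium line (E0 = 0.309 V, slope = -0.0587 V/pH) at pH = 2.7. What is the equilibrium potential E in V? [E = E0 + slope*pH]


Apply the Pourbaix line equation: E = E0 + slope*pH
E = 0.309 + (-0.0587)*2.7 = 0.309 + (-0.15849) = 0.15051 V
Rounded to 3 decimal places: E = 0.151 V

0.151 V


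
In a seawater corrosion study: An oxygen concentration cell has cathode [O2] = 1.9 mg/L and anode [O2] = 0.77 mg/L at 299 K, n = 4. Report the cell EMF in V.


Apply the Nernst concentration-cell relation: E = (RT/nF)*ln(C_cathode/C_anode)
RT/nF = 8.314*299/(4*96485) = 0.00644112 V
ln(1.9/0.77) = 0.90322
E = 0.00644112 * 0.90322 = 0.00582 V

0.00582 V


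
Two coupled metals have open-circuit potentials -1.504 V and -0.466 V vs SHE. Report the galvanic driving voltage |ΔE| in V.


Driving voltage is the absolute potential difference.
|ΔE| = |-1.504 − (-0.466)| = 1.038 V

1.038 V


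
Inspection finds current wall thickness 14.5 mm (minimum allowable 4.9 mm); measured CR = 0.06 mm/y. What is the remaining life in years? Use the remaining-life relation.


Apply the remaining-life relation: RL = (t_current − t_min) / CR
RL = (14.5 − 4.9) / 0.06 = 9.6 / 0.06 = 160.0 years

160.0 years


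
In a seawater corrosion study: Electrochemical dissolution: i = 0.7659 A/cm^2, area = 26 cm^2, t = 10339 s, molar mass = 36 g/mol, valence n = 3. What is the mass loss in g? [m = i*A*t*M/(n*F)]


Apply Faraday's law: m = i*A*t*M / (n*F)
Total charge passed Q = i*A*t = 0.7659*26*10339 = 205884.6426 C
m = Q*M/(n*F) = 205884.6426*36/(3*96485) = 25.6062 g

25.6062 g


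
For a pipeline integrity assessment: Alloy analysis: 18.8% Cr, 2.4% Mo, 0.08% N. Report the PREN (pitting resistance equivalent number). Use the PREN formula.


Apply the PREN formula: PREN = Cr + 3.3*Mo + 16*N
PREN = 18.8 + 3.3*2.4 + 16*0.08
PREN = 18.8 + 7.92 + 1.28 = 28.0

28.0


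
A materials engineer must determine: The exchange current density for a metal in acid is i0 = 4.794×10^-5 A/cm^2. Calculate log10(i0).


i0 = 4.794×10^-5 A/cm^2
log10(i0) = -4.319

-4.319


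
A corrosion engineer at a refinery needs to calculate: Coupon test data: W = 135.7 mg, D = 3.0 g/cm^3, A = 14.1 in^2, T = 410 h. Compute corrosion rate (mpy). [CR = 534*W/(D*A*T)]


Apply the mpy weight-loss relation: CR = 534 * W / (D * A * T)
Numerator: 534 * 135.7 = 72463.8
Denominator: 3.0 * 14.1 * 410 = 17343.0
CR = 72463.8 / 17343.0 = 4.178 mpy

4.178 mpy


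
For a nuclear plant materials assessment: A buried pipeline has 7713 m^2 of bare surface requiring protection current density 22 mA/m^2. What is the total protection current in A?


I = area * current density, then convert mA → A (÷1000)
I = 7713 * 22 / 1000 = 169.69 A

169.69 A


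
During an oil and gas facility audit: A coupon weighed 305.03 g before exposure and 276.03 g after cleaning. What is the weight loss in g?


Weight loss = initial − final
WL = 305.03 − 276.03 = 29.0 g

29.0 g


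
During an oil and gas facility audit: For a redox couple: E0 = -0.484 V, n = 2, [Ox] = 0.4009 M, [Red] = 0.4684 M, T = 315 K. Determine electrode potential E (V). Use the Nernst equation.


Apply the Nernst equation: E = E0 + (RT/nF)*ln([Ox]/[Red])
Step 1: RT/nF = 8.314*315/(2*96485) = 0.01357159 V
Step 2: [Ox]/[Red] = 0.4009/0.4684 = 0.855892
Step 3: ln(0.855892) = -0.155611
Step 4: correction = 0.01357159 * -0.155611 = -0.002 V
E = -0.484 + -0.002 = -0.486 V

-0.486 V


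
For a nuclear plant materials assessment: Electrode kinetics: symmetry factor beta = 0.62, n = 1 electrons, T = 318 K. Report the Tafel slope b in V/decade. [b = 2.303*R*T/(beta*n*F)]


Apply the Tafel slope relation: b = 2.303*R*T/(beta*n*F)
Numerator: 2.303 * 8.314 * 318 = 6088.79
Denominator: 0.62 * 1 * 96485 = 59820.7
b = 6088.79 / 59820.7 = 0.102 V/decade

0.102 V/decade


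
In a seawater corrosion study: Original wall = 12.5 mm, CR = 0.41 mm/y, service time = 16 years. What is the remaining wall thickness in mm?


Remaining wall = original − CR × time
t = 12.5 − 0.41*16 = 12.5 − 6.56 = 5.94 mm

5.94 mm


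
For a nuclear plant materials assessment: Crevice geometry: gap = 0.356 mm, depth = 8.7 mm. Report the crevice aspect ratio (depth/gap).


Aspect ratio = depth / gap
Ratio = 8.7 / 0.356 = 24.4

24.4


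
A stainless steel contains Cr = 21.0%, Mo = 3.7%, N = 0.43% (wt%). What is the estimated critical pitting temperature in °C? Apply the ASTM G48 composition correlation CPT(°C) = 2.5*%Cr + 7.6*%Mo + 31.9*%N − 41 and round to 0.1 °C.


Apply the ASTM G48 empirical CPT estimate: CPT(°C) = 2.5*%Cr + 7.6*%Mo + 31.9*%N − 41
2.5*21.0 = 52.5; 7.6*3.7 = 28.12; 31.9*0.43 = 13.717
CPT = 52.5 + 28.12 + 13.717 − 41 = 53.337 °C
Rounded to 0.1 °C: CPT ≈ 53.3 °C

53.3 °C


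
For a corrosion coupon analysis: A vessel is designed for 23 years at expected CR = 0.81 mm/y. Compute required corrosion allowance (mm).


Corrosion allowance = CR × design life
CA = 0.81 * 23 = 18.63 mm

18.63 mm


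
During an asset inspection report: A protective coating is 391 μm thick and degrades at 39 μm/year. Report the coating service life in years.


Service life = thickness / degradation rate
Life = 391 / 39 = 10.0 years

10.0 years


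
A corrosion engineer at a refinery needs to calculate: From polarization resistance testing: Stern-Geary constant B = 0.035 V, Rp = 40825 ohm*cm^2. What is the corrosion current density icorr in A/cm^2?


Apply the Stern-Geary relation: icorr = B / Rp
icorr = 0.035 / 40825 = 8.573×10^-7 A/cm^2

8.573×10^-7 A/cm^2


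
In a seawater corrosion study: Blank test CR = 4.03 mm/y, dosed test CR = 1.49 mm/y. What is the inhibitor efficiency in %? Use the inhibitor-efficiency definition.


Apply the inhibitor-efficiency definition: IE = (CR_blank − CR_inh)/CR_blank × 100
IE = (4.03 − 1.49) / 4.03 × 100
IE = 2.54 / 4.03 × 100 = 63.0 %

63.0 %


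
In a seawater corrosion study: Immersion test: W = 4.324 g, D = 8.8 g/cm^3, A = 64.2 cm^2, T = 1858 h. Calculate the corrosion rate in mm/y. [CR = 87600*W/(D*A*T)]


Apply the mm/y weight-loss relation: CR = 87600 * W / (D * A * T)
Numerator: 87600 * 4.324 = 378782.4
Denominator: 8.8 * 64.2 * 1858 = 1049695.68
CR = 378782.4 / 1049695.68 = 0.36085 mm/y

0.36085 mm/y


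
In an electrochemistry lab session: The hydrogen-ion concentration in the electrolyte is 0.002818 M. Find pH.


pH = −log10[H+]
pH = −log10(0.002818) = 2.55

2.55


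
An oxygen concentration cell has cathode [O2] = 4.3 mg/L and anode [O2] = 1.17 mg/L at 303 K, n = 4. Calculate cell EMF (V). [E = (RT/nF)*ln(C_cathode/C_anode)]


Apply the Nernst concentration-cell relation: E = (RT/nF)*ln(C_cathode/C_anode)
RT/nF = 8.314*303/(4*96485) = 0.00652729 V
ln(4.3/1.17) = 1.30161
E = 0.00652729 * 1.30161 = 0.0085 V

0.0085 V


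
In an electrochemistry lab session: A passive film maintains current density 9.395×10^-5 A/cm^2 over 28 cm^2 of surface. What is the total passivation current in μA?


I = i_pass * A, then convert A → μA (×10^6)
I = 9.395×10^-5 * 28 * 10^6 = 2630.6 μA

2630.6 μA


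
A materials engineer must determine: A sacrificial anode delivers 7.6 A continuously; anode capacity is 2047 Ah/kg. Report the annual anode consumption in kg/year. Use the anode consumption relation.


Annual consumption = current * hours per year / capacity
Rate = 7.6 * 8760 / 2047 = 32.5 kg/year

32.5 kg/year


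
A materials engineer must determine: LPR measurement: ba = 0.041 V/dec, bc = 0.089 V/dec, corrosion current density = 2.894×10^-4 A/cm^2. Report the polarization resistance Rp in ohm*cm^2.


Apply the Stern-Geary equation: Rp = ba*bc / (2.303*icorr*(ba+bc))
ba*bc = 0.041*0.089 = 0.003649
ba+bc = 0.13; 2.303*icorr*(ba+bc) = 2.303*2.894×10^-4*0.13 = 8.6643466×10^-5
Rp = 0.003649 / 8.6643466×10^-5 = 42.1 ohm*cm^2

42.1 ohm*cm^2


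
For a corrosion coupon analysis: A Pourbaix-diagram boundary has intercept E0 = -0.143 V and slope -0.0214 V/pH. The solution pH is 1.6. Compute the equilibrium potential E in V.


Apply the Pourbaix line equation: E = E0 + slope*pH
E = -0.143 + (-0.0214)*1.6 = -0.143 + (-0.03424) = -0.17724 V
Rounded to 4 decimal places: E = -0.1772 V

-0.1772 V


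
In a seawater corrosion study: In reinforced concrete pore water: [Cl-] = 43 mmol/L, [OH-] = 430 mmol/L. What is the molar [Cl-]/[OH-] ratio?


Threshold parameter = [Cl-] / [OH-] (molar basis; both in mmol/L, so units cancel)
Ratio = 43 / 430 = 0.1

0.1


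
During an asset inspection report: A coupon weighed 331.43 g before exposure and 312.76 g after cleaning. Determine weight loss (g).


Weight loss = initial − final
WL = 331.43 − 312.76 = 18.67 g

18.67 g


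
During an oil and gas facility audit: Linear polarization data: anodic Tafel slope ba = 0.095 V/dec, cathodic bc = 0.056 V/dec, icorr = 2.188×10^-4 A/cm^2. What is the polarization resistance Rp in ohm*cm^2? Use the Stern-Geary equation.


Apply the Stern-Geary equation: Rp = ba*bc / (2.303*icorr*(ba+bc))
ba*bc = 0.095*0.056 = 0.00532
ba+bc = 0.151; 2.303*icorr*(ba+bc) = 2.303*2.188×10^-4*0.151 = 7.6088356×10^-5
Rp = 0.00532 / 7.6088356×10^-5 = 69.92 ohm*cm^2

69.92 ohm*cm^2


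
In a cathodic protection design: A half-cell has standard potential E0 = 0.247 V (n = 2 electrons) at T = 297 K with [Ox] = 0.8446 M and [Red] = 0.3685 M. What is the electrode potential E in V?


Apply the Nernst equation: E = E0 + (RT/nF)*ln([Ox]/[Red])
Step 1: RT/nF = 8.314*297/(2*96485) = 0.01279607 V
Step 2: [Ox]/[Red] = 0.8446/0.3685 = 2.291995
Step 3: ln(2.291995) = 0.829423
Step 4: correction = 0.01279607 * 0.829423 = 0.0106 V
E = 0.247 + 0.0106 = 0.2576 V

0.2576 V


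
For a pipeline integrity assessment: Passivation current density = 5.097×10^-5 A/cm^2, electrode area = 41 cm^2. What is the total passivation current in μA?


I = i_pass * A, then convert A → μA (×10^6)
I = 5.097×10^-5 * 41 * 10^6 = 2089.77 μA

2089.77 μA


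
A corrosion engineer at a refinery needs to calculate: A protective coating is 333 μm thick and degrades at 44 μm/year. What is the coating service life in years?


Service life = thickness / degradation rate
Life = 333 / 44 = 7.6 years

7.6 years


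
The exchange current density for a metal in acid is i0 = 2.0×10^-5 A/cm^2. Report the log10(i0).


i0 = 2.0×10^-5 A/cm^2
log10(i0) = -4.699

-4.699


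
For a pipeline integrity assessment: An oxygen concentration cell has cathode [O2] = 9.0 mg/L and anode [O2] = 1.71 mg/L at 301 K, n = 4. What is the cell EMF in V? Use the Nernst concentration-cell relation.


Apply the Nernst concentration-cell relation: E = (RT/nF)*ln(C_cathode/C_anode)
RT/nF = 8.314*301/(4*96485) = 0.0064842 V
ln(9.0/1.71) = 1.66073
E = 0.0064842 * 1.66073 = 0.01077 V

0.01077 V


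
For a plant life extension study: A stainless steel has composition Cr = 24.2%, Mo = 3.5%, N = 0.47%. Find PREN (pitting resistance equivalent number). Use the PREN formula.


Apply the PREN formula: PREN = Cr + 3.3*Mo + 16*N
PREN = 24.2 + 3.3*3.5 + 16*0.47
PREN = 24.2 + 11.55 + 7.52 = 43.27

43.27


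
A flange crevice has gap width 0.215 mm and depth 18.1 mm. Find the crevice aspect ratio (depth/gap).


Aspect ratio = depth / gap
Ratio = 18.1 / 0.215 = 84.2

84.2


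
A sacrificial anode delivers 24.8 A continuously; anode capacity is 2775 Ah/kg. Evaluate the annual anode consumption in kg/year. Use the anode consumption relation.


Annual consumption = current * hours per year / capacity
Rate = 24.8 * 8760 / 2775 = 78.3 kg/year

78.3 kg/year


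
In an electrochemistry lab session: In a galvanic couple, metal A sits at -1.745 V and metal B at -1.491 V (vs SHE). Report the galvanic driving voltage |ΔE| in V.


Driving voltage is the absolute potential difference.
|ΔE| = |-1.745 − (-1.491)| = 0.254 V

0.254 V


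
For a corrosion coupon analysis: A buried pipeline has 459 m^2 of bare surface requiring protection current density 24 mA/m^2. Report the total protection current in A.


I = area * current density, then convert mA → A (÷1000)
I = 459 * 24 / 1000 = 11.02 A

11.02 A


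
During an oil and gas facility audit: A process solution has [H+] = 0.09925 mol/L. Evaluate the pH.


pH = −log10[H+]
pH = −log10(0.09925) = 1.0

1.0


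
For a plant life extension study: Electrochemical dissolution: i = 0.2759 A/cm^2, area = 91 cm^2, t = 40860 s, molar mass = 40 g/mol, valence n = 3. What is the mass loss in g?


Apply Faraday's law: m = i*A*t*M / (n*F)
Total charge passed Q = i*A*t = 0.2759*91*40860 = 1025867.934 C
m = Q*M/(n*F) = 1025867.934*40/(3*96485) = 141.7654 g

141.7654 g


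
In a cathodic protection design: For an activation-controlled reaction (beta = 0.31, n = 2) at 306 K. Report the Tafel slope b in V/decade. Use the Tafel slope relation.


Apply the Tafel slope relation: b = 2.303*R*T/(beta*n*F)
Numerator: 2.303 * 8.314 * 306 = 5859.03
Denominator: 0.31 * 2 * 96485 = 59820.7
b = 5859.03 / 59820.7 = 0.098 V/decade

0.098 V/decade


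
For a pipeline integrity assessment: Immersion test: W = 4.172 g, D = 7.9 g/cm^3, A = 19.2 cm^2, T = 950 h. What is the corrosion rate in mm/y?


Apply the mm/y weight-loss relation: CR = 87600 * W / (D * A * T)
Numerator: 87600 * 4.172 = 365467.2
Denominator: 7.9 * 19.2 * 950 = 144096.0
CR = 365467.2 / 144096.0 = 2.5363 mm/y

2.5363 mm/y


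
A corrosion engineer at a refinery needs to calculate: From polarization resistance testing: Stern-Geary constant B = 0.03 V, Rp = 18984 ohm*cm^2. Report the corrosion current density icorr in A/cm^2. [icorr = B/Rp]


Apply the Stern-Geary relation: icorr = B / Rp
icorr = 0.03 / 18984 = 1.58×10^-6 A/cm^2

1.58×10^-6 A/cm^2


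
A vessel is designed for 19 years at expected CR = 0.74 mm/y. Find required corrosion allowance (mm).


Corrosion allowance = CR × design life
CA = 0.74 * 19 = 14.06 mm

14.06 mm


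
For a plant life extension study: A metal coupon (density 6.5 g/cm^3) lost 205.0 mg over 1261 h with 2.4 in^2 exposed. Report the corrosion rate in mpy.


Apply the mpy weight-loss relation: CR = 534 * W / (D * A * T)
Numerator: 534 * 205.0 = 109470.0
Denominator: 6.5 * 2.4 * 1261 = 19671.6
CR = 109470.0 / 19671.6 = 5.565 mpy

5.565 mpy


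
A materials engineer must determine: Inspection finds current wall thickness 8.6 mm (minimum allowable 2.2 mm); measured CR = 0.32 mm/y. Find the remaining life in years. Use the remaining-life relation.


Apply the remaining-life relation: RL = (t_current − t_min) / CR
RL = (8.6 − 2.2) / 0.32 = 6.4 / 0.32 = 20.0 years

20.0 years


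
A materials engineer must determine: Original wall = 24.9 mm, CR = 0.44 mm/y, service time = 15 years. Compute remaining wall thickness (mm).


Remaining wall = original − CR × time
t = 24.9 − 0.44*15 = 24.9 − 6.6 = 18.3 mm

18.3 mm


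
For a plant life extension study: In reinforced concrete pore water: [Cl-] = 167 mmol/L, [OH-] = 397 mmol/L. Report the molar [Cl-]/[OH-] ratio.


Threshold parameter = [Cl-] / [OH-] (molar basis; both in mmol/L, so units cancel)
Ratio = 167 / 397 = 0.42

0.42


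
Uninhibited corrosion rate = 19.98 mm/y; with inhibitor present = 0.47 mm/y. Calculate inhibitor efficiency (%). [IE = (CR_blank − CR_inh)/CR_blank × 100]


Apply the inhibitor-efficiency definition: IE = (CR_blank − CR_inh)/CR_blank × 100
IE = (19.98 − 0.47) / 19.98 × 100
IE = 19.51 / 19.98 × 100 = 97.6 %

97.6 %


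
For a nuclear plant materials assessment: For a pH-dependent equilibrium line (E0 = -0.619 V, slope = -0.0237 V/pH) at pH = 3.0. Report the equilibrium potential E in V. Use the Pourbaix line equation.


Apply the Pourbaix line equation: E = E0 + slope*pH
E = -0.619 + (-0.0237)*3.0 = -0.619 + (-0.0711) = -0.6901 V
Rounded to 3 decimal places: E = -0.690 V

-0.690 V


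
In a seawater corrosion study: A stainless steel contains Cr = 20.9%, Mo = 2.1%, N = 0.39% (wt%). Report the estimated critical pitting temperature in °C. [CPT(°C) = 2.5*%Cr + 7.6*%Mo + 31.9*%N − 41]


Apply the ASTM G48 empirical CPT estimate: CPT(°C) = 2.5*%Cr + 7.6*%Mo + 31.9*%N − 41
2.5*20.9 = 52.25; 7.6*2.1 = 15.96; 31.9*0.39 = 12.441
CPT = 52.25 + 15.96 + 12.441 − 41 = 39.651 °C
Rounded to 0.1 °C: CPT ≈ 39.7 °C

39.7 °C


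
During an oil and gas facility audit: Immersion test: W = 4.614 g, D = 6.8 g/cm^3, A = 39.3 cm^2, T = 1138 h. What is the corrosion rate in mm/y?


Apply the mm/y weight-loss relation: CR = 87600 * W / (D * A * T)
Numerator: 87600 * 4.614 = 404186.4
Denominator: 6.8 * 39.3 * 1138 = 304119.12
CR = 404186.4 / 304119.12 = 1.32904 mm/y

1.32904 mm/y


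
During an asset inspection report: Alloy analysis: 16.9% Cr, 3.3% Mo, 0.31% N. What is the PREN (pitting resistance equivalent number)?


Apply the PREN formula: PREN = Cr + 3.3*Mo + 16*N
PREN = 16.9 + 3.3*3.3 + 16*0.31
PREN = 16.9 + 10.89 + 4.96 = 32.75

32.75


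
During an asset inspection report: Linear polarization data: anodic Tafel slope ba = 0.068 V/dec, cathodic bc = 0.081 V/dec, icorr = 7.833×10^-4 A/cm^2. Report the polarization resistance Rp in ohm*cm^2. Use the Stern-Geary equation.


Apply the Stern-Geary equation: Rp = ba*bc / (2.303*icorr*(ba+bc))
ba*bc = 0.068*0.081 = 0.005508
ba+bc = 0.149; 2.303*icorr*(ba+bc) = 2.303*7.833×10^-4*0.149 = 2.6878705×10^-4
Rp = 0.005508 / 2.6878705×10^-4 = 20.49 ohm*cm^2

20.49 ohm*cm^2


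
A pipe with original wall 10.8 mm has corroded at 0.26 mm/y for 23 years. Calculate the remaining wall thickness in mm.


Remaining wall = original − CR × time
t = 10.8 − 0.26*23 = 10.8 − 5.98 = 4.82 mm

4.82 mm


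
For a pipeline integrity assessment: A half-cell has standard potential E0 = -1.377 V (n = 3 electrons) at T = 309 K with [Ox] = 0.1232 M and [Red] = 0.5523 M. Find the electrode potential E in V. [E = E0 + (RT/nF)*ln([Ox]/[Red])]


Apply the Nernst equation: E = E0 + (RT/nF)*ln([Ox]/[Red])
Step 1: RT/nF = 8.314*309/(3*96485) = 0.00887539 V
Step 2: [Ox]/[Red] = 0.1232/0.5523 = 0.223067
Step 3: ln(0.223067) = -1.500283
Step 4: correction = 0.00887539 * -1.500283 = -0.013 V
E = -1.377 + -0.013 = -1.39 V

-1.39 V


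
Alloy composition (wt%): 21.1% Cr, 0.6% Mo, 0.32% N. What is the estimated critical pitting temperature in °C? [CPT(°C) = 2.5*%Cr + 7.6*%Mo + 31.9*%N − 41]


Apply the ASTM G48 empirical CPT estimate: CPT(°C) = 2.5*%Cr + 7.6*%Mo + 31.9*%N − 41
2.5*21.1 = 52.75; 7.6*0.6 = 4.56; 31.9*0.32 = 10.208
CPT = 52.75 + 4.56 + 10.208 − 41 = 26.518 °C
Rounded to 0.1 °C: CPT ≈ 26.5 °C

26.5 °C


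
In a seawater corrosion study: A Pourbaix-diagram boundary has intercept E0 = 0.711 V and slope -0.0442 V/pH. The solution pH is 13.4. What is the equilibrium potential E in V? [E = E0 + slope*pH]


Apply the Pourbaix line equation: E = E0 + slope*pH
E = 0.711 + (-0.0442)*13.4 = 0.711 + (-0.59228) = 0.11872 V
Rounded to 4 decimal places: E = 0.1187 V

0.1187 V


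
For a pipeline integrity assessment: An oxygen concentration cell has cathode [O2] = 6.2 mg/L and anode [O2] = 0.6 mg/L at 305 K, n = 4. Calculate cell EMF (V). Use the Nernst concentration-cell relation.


Apply the Nernst concentration-cell relation: E = (RT/nF)*ln(C_cathode/C_anode)
RT/nF = 8.314*305/(4*96485) = 0.00657037 V
ln(6.2/0.6) = 2.33537
E = 0.00657037 * 2.33537 = 0.01534 V

0.01534 V


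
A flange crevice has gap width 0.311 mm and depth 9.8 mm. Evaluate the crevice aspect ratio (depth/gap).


Aspect ratio = depth / gap
Ratio = 9.8 / 0.311 = 31.5

31.5


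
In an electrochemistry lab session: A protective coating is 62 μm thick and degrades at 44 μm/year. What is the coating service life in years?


Service life = thickness / degradation rate
Life = 62 / 44 = 1.4 years

1.4 years


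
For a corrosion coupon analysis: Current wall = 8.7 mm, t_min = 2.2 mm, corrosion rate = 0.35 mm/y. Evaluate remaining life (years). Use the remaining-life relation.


Apply the remaining-life relation: RL = (t_current − t_min) / CR
RL = (8.7 − 2.2) / 0.35 = 6.5 / 0.35 = 18.6 years

18.6 years


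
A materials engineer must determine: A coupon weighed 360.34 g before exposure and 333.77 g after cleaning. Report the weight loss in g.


Weight loss = initial − final
WL = 360.34 − 333.77 = 26.57 g

26.57 g


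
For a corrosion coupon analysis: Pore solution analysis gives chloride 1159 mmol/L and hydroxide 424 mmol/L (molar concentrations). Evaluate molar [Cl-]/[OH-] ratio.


Threshold parameter = [Cl-] / [OH-] (molar basis; both in mmol/L, so units cancel)
Ratio = 1159 / 424 = 2.73

2.73


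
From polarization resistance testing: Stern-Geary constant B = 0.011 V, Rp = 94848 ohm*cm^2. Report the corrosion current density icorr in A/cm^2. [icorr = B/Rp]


Apply the Stern-Geary relation: icorr = B / Rp
icorr = 0.011 / 94848 = 1.16×10^-7 A/cm^2

1.16×10^-7 A/cm^2


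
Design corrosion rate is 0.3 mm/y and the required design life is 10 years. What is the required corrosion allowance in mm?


Corrosion allowance = CR × design life
CA = 0.3 * 10 = 3.0 mm

3.0 mm


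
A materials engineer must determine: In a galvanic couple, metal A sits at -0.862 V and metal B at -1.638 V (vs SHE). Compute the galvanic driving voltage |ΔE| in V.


Driving voltage is the absolute potential difference.
|ΔE| = |-0.862 − (-1.638)| = 0.776 V

0.776 V


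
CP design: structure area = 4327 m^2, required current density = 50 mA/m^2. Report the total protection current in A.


I = area * current density, then convert mA → A (÷1000)
I = 4327 * 50 / 1000 = 216.35 A

216.35 A


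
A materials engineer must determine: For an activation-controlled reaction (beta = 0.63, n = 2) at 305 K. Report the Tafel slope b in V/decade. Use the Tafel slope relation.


Apply the Tafel slope relation: b = 2.303*R*T/(beta*n*F)
Numerator: 2.303 * 8.314 * 305 = 5839.88
Denominator: 0.63 * 2 * 96485 = 121571.1
b = 5839.88 / 121571.1 = 0.048 V/decade

0.048 V/decade


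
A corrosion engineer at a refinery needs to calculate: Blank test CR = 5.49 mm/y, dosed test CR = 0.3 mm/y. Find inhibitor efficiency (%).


Apply the inhibitor-efficiency definition: IE = (CR_blank − CR_inh)/CR_blank × 100
IE = (5.49 − 0.3) / 5.49 × 100
IE = 5.19 / 5.49 × 100 = 94.5 %

94.5 %
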